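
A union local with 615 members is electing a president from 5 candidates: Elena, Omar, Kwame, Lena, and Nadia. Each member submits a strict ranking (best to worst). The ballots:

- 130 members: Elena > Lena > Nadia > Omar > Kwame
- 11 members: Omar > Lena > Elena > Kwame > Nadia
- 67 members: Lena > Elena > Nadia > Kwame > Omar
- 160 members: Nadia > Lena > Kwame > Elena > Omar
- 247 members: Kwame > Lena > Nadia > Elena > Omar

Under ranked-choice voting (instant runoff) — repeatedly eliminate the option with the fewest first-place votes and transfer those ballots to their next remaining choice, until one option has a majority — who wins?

Kwame

Round 1: Elena 130, Omar 11, Kwame 247, Lena 67, Nadia 160. Eliminate Omar.
Round 2: Elena 130, Kwame 247, Lena 78, Nadia 160. Eliminate Lena.
Round 3: Elena 208, Kwame 247, Nadia 160. Eliminate Nadia.
Round 4: Elena 208, Kwame 407. Kwame has a majority.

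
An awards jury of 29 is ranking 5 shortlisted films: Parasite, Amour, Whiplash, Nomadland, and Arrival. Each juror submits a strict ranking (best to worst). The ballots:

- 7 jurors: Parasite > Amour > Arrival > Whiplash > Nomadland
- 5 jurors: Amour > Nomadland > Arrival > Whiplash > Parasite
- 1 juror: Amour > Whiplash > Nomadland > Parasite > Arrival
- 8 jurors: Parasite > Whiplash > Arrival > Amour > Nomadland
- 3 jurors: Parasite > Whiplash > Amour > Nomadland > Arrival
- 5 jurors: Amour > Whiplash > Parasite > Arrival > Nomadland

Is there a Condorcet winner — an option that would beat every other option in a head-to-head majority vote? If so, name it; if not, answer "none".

Parasite

Parasite vs Amour: 18–11 for Parasite.
Parasite vs Whiplash: 18–11 for Parasite.
Parasite vs Nomadland: 23–6 for Parasite.
Parasite vs Arrival: 24–5 for Parasite.
Parasite beats every other option head-to-head.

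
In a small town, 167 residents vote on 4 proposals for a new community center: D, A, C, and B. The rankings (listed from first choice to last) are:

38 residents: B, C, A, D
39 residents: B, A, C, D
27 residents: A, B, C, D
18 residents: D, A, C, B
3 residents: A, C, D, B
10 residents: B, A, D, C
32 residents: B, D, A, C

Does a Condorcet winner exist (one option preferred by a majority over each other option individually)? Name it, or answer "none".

B

B vs D: 146–21 for B.
B vs A: 119–48 for B.
B vs C: 146–21 for B.
B beats every other option head-to-head.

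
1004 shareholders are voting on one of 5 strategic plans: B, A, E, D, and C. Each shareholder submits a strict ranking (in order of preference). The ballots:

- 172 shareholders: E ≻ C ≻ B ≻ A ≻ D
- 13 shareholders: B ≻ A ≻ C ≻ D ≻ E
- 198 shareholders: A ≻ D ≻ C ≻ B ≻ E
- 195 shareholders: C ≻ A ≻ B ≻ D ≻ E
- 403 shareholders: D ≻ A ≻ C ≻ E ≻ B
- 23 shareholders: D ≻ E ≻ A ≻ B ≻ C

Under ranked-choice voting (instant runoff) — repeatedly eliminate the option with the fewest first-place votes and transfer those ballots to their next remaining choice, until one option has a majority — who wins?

D

Round 1: B 13, A 198, E 172, D 426, C 195. Eliminate B.
Round 2: A 211, E 172, D 426, C 195. Eliminate E.
Round 3: A 211, D 426, C 367. Eliminate A.
Round 4: D 624, C 380. D has a majority.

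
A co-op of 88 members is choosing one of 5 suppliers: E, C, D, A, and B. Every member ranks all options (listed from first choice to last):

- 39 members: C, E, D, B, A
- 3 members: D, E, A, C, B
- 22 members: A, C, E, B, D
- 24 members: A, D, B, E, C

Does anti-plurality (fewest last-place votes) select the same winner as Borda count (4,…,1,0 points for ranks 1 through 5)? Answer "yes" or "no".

no

Anti-plurality — last-place votes: E 0, C 24, D 22, A 39, B 3. Winner: E.
Borda — scores: E 194, C 225, D 162, A 190, B 109. Winner: C.
The two methods disagree.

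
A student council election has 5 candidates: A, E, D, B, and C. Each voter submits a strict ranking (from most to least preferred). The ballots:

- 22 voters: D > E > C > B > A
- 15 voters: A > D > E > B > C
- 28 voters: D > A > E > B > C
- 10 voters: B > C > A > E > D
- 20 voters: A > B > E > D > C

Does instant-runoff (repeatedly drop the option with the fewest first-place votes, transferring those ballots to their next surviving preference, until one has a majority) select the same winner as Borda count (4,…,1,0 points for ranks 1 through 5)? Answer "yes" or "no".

Instant-runoff — R1 A 35, E 0, D 50, B 10, C 0 (D winner). Winner: D.
Borda — scores: A 244, E 202, D 265, B 165, C 74. Winner: D.
The two methods agree.

yes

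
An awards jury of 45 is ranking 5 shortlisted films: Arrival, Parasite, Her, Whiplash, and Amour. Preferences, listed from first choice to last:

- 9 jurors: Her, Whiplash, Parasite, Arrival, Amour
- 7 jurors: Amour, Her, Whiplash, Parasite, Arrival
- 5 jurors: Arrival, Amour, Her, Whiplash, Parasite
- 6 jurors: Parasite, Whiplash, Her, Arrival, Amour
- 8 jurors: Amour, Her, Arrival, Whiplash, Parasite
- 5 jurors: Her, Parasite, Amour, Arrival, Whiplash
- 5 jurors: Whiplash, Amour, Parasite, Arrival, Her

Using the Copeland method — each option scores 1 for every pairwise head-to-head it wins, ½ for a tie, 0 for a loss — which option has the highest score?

Arrival: loses to Parasite, Her, Whiplash, and Amour → score 0.
Parasite: beats Arrival; loses to Her, Whiplash, and Amour → score 1.
Her: beats Arrival, Parasite, and Whiplash; loses to Amour → score 3.
Whiplash: beats Arrival and Parasite; loses to Her and Amour → score 2.
Amour: beats Arrival, Parasite, Her, and Whiplash → score 4.
Amour has the best pairwise record.

Amour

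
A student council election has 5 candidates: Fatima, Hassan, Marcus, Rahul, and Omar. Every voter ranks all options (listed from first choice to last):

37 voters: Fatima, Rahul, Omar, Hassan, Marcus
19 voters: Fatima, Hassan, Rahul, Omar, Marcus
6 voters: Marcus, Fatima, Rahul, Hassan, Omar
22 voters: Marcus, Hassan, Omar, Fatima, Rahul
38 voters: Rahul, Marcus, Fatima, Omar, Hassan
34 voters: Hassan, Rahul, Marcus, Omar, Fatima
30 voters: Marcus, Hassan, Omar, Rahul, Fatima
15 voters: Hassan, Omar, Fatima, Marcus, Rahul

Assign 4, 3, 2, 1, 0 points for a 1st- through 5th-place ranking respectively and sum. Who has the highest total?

Fatima: 37·4 + 19·4 + 6·3 + 22·1 + 38·2 + 34·0 + 30·0 + 15·2 = 370
Hassan: 37·1 + 19·3 + 6·1 + 22·3 + 38·0 + 34·4 + 30·3 + 15·4 = 452
Marcus: 37·0 + 19·0 + 6·4 + 22·4 + 38·3 + 34·2 + 30·4 + 15·1 = 429
Rahul: 37·3 + 19·2 + 6·2 + 22·0 + 38·4 + 34·3 + 30·1 + 15·0 = 445
Omar: 37·2 + 19·1 + 6·0 + 22·2 + 38·1 + 34·1 + 30·2 + 15·3 = 314
Hassan has the highest Borda score (452).

Hassan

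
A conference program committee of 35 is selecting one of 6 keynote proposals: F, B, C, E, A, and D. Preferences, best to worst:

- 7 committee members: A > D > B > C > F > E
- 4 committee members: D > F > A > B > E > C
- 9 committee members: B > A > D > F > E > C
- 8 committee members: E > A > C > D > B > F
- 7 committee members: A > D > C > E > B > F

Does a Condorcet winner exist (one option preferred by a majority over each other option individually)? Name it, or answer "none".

A vs F: 31–4 for A.
A vs B: 26–9 for A.
A vs C: 35–0 for A.
A vs E: 27–8 for A.
A vs D: 31–4 for A.
A beats every other option head-to-head.

A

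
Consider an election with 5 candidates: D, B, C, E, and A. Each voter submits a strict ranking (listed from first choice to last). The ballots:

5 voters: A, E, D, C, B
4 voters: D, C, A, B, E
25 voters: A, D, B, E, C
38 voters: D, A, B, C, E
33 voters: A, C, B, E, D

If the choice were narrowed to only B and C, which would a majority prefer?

B

Voters preferring B to C: 63; preferring C to B: 42.
B wins the head-to-head.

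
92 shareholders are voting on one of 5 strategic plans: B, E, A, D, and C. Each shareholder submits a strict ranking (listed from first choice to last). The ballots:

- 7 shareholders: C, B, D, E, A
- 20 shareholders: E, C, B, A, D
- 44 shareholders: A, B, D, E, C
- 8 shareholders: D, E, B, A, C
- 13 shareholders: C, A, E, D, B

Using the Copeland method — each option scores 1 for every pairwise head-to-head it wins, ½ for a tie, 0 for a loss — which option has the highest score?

B: beats E, D, and C; loses to A → score 3.
E: beats C; loses to B, A, and D → score 1.
A: beats B, E, D, and C → score 4.
D: beats E and C; loses to B and A → score 2.
C: loses to B, E, A, and D → score 0.
A has the best pairwise record.

A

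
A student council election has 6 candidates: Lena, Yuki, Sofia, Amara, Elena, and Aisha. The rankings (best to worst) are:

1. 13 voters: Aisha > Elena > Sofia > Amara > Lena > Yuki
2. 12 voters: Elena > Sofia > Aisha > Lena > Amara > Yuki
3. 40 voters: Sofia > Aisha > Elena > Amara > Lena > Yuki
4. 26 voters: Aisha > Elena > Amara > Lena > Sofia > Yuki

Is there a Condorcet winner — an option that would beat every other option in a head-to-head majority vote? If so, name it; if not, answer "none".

Checking pairwise contests:
Sofia beats Lena 65–26.
Lena beats Yuki 91–0.
Elena beats Sofia 51–40.
Sofia beats Amara 65–26.
Aisha beats Elena 79–12.
Sofia beats Aisha 52–39.
Every option loses at least one head-to-head, so there is no Condorcet winner.

none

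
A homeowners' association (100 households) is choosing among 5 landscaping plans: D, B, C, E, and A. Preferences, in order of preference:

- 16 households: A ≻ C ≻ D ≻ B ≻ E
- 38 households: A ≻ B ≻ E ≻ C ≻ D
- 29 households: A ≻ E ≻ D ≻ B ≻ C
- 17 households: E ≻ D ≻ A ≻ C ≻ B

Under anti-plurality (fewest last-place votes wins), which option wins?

Last-place votes: D 38, B 17, C 29, E 16, A 0.
A is ranked last by the fewest voters, so A wins.

A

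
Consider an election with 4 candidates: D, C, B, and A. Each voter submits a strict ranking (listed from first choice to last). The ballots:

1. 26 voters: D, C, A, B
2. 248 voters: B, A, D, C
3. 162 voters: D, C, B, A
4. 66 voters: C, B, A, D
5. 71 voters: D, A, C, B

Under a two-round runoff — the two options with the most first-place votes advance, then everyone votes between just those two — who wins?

Round 1 first-place votes: D 259, C 66, B 248, A 0.
D and B advance.
Runoff: D is preferred to B by 259 voters; B by 314.
B wins the runoff.

B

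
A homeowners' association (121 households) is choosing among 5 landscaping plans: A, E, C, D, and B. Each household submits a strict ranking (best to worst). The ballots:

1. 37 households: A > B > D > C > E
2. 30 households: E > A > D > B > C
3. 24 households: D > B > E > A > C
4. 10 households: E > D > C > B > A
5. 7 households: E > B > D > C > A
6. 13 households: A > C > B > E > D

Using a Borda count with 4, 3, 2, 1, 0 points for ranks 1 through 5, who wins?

A: 37·4 + 30·3 + 24·1 + 10·0 + 7·0 + 13·4 = 314
E: 37·0 + 30·4 + 24·2 + 10·4 + 7·4 + 13·1 = 249
C: 37·1 + 30·0 + 24·0 + 10·2 + 7·1 + 13·3 = 103
D: 37·2 + 30·2 + 24·4 + 10·3 + 7·2 + 13·0 = 274
B: 37·3 + 30·1 + 24·3 + 10·1 + 7·3 + 13·2 = 270
A has the highest Borda score (314).

A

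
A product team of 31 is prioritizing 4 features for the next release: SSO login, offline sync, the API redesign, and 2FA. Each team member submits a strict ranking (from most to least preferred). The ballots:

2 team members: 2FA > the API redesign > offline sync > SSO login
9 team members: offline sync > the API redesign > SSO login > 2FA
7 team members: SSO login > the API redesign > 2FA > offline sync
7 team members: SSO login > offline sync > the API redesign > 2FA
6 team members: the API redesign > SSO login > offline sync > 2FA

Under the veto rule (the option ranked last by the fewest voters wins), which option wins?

Last-place votes: SSO login 2, offline sync 7, the API redesign 0, 2FA 22.
the API redesign is ranked last by the fewest voters, so the API redesign wins.

the API redesign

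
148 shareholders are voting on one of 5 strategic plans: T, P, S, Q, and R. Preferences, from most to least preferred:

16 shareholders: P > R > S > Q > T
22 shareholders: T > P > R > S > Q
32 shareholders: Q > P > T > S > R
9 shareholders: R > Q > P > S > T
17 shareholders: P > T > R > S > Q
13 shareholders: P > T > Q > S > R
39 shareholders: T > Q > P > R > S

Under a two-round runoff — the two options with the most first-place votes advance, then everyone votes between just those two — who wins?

Round 1 first-place votes: T 61, P 46, S 0, Q 32, R 9.
T and P advance.
Runoff: T is preferred to P by 61 voters; P by 87.
P wins the runoff.

P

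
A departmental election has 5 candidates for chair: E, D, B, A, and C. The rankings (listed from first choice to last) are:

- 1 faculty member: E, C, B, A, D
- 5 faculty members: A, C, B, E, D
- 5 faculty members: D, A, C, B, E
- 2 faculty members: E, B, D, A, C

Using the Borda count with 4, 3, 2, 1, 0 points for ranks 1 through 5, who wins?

A

E: 1·4 + 5·1 + 5·0 + 2·4 = 17
D: 1·0 + 5·0 + 5·4 + 2·2 = 24
B: 1·2 + 5·2 + 5·1 + 2·3 = 23
A: 1·1 + 5·4 + 5·3 + 2·1 = 38
C: 1·3 + 5·3 + 5·2 + 2·0 = 28
A has the highest Borda score (38).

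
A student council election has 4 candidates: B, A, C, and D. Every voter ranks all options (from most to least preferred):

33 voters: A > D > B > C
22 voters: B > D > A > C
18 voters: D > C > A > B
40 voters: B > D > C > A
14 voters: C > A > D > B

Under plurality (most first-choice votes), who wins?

First-place votes: B 62, A 33, C 14, D 18.
B has the most first-place votes.

B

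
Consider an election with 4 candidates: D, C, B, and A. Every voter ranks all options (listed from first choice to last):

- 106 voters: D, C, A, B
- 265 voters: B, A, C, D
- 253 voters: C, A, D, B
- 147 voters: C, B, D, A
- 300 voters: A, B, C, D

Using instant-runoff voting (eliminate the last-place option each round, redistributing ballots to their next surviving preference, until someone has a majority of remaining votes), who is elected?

A

Round 1: D 106, C 400, B 265, A 300. Eliminate D.
Round 2: C 506, B 265, A 300. Eliminate B.
Round 3: C 506, A 565. A has a majority.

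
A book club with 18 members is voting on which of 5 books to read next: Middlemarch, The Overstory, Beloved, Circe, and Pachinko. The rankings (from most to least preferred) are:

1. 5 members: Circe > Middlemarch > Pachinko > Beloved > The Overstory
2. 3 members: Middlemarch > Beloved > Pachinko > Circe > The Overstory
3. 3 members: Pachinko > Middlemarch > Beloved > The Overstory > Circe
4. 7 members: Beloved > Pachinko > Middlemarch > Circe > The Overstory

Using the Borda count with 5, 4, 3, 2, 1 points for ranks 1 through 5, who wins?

Middlemarch: 5·4 + 3·5 + 3·4 + 7·3 = 68
The Overstory: 5·1 + 3·1 + 3·2 + 7·1 = 21
Beloved: 5·2 + 3·4 + 3·3 + 7·5 = 66
Circe: 5·5 + 3·2 + 3·1 + 7·2 = 48
Pachinko: 5·3 + 3·3 + 3·5 + 7·4 = 67
Middlemarch has the highest Borda score (68).

Middlemarch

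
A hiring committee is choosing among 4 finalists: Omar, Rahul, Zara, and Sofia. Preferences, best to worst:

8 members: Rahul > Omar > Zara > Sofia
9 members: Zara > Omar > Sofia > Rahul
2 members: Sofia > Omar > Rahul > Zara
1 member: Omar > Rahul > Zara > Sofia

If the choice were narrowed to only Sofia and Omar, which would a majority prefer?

Omar

Voters preferring Sofia to Omar: 2; preferring Omar to Sofia: 18.
Omar wins the head-to-head.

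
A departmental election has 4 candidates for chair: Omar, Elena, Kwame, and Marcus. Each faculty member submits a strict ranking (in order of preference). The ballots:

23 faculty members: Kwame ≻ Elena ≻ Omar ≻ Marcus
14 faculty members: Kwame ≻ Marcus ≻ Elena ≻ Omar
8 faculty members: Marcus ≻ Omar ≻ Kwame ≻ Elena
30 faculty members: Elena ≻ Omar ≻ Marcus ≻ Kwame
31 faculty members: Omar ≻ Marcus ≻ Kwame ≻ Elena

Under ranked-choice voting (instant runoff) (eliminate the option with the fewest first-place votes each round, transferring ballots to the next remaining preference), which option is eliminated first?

Marcus

Round 1: Omar 31, Elena 30, Kwame 37, Marcus 8. Eliminate Marcus.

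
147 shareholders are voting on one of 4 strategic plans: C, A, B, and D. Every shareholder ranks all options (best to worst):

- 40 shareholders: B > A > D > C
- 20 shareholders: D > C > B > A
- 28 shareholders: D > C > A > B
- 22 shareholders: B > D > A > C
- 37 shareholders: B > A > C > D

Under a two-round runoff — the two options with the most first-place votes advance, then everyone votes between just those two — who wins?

B

Round 1 first-place votes: C 0, A 0, B 99, D 48.
B and D advance.
Runoff: B is preferred to D by 99 voters; D by 48.
B wins the runoff.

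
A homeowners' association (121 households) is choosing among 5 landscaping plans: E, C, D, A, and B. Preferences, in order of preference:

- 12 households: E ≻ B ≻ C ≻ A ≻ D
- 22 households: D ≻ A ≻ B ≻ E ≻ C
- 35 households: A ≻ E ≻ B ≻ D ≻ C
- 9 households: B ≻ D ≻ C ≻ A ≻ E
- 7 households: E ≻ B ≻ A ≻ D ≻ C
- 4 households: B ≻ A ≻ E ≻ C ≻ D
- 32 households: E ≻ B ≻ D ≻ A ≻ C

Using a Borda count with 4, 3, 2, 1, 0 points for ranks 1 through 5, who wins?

E: 12·4 + 22·1 + 35·3 + 9·0 + 7·4 + 4·2 + 32·4 = 339
C: 12·2 + 22·0 + 35·0 + 9·2 + 7·0 + 4·1 + 32·0 = 46
D: 12·0 + 22·4 + 35·1 + 9·3 + 7·1 + 4·0 + 32·2 = 221
A: 12·1 + 22·3 + 35·4 + 9·1 + 7·2 + 4·3 + 32·1 = 285
B: 12·3 + 22·2 + 35·2 + 9·4 + 7·3 + 4·4 + 32·3 = 319
E has the highest Borda score (339).

E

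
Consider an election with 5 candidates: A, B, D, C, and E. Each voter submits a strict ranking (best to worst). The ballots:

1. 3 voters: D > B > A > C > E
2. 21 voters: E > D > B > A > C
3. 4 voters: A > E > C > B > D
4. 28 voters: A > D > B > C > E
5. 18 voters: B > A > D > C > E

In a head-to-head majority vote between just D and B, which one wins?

D

Voters preferring D to B: 52; preferring B to D: 22.
D wins the head-to-head.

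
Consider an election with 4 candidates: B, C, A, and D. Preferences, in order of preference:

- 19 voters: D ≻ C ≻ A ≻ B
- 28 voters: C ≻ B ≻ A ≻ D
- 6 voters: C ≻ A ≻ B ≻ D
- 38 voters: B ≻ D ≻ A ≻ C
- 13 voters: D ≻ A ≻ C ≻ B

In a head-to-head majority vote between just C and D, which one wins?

Voters preferring C to D: 34; preferring D to C: 70.
D wins the head-to-head.

D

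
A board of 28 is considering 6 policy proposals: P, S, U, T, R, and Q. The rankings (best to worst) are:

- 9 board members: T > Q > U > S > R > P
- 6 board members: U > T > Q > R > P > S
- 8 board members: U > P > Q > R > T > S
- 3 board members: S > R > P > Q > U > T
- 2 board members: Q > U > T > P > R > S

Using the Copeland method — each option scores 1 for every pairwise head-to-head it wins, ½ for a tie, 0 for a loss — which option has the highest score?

U

P: beats S; loses to U, T, R, and Q → score 1.
S: loses to P, U, T, R, and Q → score 0.
U: beats P, S, T, and R; ties Q → score 4.5.
T: beats P, S, R, and Q; loses to U → score 4.
R: beats P and S; loses to U, T, and Q → score 2.
Q: beats P, S, and R; ties U; loses to T → score 3.5.
U has the best pairwise record.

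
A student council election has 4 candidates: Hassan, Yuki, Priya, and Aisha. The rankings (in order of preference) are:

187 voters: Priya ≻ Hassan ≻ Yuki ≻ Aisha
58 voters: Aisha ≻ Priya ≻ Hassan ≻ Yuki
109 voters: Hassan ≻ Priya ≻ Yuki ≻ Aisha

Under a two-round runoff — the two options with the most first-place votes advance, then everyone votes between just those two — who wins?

Round 1 first-place votes: Hassan 109, Yuki 0, Priya 187, Aisha 58.
Priya and Hassan advance.
Runoff: Priya is preferred to Hassan by 245 voters; Hassan by 109.
Priya wins the runoff.

Priya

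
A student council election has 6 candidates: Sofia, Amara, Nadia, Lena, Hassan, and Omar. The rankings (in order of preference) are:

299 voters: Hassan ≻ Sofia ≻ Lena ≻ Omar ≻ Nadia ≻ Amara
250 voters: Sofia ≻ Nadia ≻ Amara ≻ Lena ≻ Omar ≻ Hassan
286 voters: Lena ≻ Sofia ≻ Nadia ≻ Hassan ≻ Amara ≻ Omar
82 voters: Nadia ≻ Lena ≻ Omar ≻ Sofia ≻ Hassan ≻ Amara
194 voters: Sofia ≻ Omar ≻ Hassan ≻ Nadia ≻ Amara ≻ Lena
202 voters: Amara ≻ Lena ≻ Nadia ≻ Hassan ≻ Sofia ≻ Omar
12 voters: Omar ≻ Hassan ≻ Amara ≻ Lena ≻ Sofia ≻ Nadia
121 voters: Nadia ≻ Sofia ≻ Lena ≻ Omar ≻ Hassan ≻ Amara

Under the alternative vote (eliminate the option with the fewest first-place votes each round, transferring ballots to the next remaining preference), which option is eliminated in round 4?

Round 1: Sofia 444, Amara 202, Nadia 203, Lena 286, Hassan 299, Omar 12. Eliminate Omar.
Round 2: Sofia 444, Amara 202, Nadia 203, Lena 286, Hassan 311. Eliminate Amara.
Round 3: Sofia 444, Nadia 203, Lena 488, Hassan 311. Eliminate Nadia.
Round 4: Sofia 565, Lena 570, Hassan 311. Eliminate Hassan.

Hassan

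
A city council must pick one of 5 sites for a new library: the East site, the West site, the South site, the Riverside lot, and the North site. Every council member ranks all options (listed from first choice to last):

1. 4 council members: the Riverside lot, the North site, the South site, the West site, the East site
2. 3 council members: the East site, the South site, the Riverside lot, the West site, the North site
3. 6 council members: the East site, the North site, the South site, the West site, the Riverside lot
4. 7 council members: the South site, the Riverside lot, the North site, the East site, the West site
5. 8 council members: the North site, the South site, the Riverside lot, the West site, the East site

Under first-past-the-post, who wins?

First-place votes: the East site 9, the West site 0, the South site 7, the Riverside lot 4, the North site 8.
the East site has the most first-place votes.

the East site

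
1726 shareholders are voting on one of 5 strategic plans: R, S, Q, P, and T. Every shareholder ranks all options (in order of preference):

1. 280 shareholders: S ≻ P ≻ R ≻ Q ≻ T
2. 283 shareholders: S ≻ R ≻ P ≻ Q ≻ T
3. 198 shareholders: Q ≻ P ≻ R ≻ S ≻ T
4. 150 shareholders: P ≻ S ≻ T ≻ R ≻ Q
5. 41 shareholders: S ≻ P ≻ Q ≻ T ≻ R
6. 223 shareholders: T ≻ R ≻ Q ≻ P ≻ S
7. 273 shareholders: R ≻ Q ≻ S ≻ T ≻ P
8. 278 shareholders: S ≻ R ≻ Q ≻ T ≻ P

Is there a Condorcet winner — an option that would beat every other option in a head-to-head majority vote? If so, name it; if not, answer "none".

S vs R: 1032–694 for S.
S vs Q: 1032–694 for S.
S vs P: 1155–571 for S.
S vs T: 1503–223 for S.
S beats every other option head-to-head.

S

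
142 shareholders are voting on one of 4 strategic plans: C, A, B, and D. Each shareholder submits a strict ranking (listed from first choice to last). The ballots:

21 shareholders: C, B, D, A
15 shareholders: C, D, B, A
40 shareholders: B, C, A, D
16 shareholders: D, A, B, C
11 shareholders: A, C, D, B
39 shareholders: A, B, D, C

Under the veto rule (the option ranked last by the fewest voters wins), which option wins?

B

Last-place votes: C 55, A 36, B 11, D 40.
B is ranked last by the fewest voters, so B wins.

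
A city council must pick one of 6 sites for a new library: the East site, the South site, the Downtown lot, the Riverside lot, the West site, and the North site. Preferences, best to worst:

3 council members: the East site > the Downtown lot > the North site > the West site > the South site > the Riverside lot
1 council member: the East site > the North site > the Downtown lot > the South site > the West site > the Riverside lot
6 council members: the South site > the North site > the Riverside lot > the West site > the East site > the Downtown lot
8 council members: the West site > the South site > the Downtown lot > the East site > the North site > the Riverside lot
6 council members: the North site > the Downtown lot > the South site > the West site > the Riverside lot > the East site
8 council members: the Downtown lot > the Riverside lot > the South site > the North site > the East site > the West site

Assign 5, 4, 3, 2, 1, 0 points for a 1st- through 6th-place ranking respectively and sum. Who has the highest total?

the East site: 3·5 + 1·5 + 6·1 + 8·2 + 6·0 + 8·1 = 50
the South site: 3·1 + 1·2 + 6·5 + 8·4 + 6·3 + 8·3 = 109
the Downtown lot: 3·4 + 1·3 + 6·0 + 8·3 + 6·4 + 8·5 = 103
the Riverside lot: 3·0 + 1·0 + 6·3 + 8·0 + 6·1 + 8·4 = 56
the West site: 3·2 + 1·1 + 6·2 + 8·5 + 6·2 + 8·0 = 71
the North site: 3·3 + 1·4 + 6·4 + 8·1 + 6·5 + 8·2 = 91
the South site has the highest Borda score (109).

the South site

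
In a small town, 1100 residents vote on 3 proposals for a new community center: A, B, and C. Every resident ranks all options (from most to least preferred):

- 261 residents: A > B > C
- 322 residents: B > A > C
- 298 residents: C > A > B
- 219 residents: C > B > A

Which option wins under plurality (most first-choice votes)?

C

First-place votes: A 261, B 322, C 517.
C has the most first-place votes.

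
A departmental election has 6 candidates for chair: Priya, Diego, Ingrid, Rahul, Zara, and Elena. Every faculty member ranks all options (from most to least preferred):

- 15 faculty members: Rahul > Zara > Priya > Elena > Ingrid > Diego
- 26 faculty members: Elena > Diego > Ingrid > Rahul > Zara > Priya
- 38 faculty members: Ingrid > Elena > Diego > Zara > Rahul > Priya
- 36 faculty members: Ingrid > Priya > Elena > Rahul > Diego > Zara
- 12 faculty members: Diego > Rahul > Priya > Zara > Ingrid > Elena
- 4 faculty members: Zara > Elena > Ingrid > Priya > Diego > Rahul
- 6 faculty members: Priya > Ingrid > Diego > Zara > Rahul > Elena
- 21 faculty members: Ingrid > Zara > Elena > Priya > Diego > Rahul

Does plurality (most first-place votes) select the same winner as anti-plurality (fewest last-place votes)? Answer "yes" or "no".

yes

Plurality — first-place votes: Priya 6, Diego 12, Ingrid 95, Rahul 15, Zara 4, Elena 26. Winner: Ingrid.
Anti-plurality — last-place votes: Priya 64, Diego 15, Ingrid 0, Rahul 25, Zara 36, Elena 18. Winner: Ingrid.
The two methods agree.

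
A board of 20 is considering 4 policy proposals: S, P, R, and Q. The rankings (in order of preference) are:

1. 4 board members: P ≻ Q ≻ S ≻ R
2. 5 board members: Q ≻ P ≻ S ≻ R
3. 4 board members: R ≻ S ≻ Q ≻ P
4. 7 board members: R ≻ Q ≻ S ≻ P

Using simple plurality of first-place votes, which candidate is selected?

R

First-place votes: S 0, P 4, R 11, Q 5.
R has the most first-place votes.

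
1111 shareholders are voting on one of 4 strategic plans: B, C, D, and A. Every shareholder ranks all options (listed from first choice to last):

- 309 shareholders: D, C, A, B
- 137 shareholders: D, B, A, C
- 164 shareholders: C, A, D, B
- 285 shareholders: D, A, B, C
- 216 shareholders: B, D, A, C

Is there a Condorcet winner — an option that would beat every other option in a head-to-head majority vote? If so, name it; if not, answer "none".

D

D vs B: 895–216 for D.
D vs C: 947–164 for D.
D vs A: 947–164 for D.
D beats every other option head-to-head.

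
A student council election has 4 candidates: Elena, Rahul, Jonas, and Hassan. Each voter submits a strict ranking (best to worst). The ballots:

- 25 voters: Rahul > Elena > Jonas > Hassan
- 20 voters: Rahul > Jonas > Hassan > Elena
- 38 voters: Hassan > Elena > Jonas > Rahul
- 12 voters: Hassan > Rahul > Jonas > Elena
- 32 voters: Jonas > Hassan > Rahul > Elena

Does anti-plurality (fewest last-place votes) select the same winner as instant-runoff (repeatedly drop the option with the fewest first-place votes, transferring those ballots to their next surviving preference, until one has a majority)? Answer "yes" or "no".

Anti-plurality — last-place votes: Elena 64, Rahul 38, Jonas 0, Hassan 25. Winner: Jonas.
Instant-runoff — R1 Elena 0, Rahul 45, Jonas 32, Hassan 50 (Elena out); R2 Rahul 45, Jonas 32, Hassan 50 (Jonas out); R3 Rahul 45, Hassan 82 (Hassan winner). Winner: Hassan.
The two methods disagree.

no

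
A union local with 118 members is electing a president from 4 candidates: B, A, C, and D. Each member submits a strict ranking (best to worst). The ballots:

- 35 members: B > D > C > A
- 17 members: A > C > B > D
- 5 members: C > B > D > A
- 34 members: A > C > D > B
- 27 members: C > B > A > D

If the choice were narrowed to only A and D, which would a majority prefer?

A

Voters preferring A to D: 78; preferring D to A: 40.
A wins the head-to-head.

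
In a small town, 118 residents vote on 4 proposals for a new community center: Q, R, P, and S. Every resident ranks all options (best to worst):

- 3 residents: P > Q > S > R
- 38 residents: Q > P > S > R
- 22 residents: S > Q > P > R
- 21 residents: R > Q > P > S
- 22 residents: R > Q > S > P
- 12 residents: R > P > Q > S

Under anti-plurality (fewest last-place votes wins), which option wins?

Last-place votes: Q 0, R 63, P 22, S 33.
Q is ranked last by the fewest voters, so Q wins.

Q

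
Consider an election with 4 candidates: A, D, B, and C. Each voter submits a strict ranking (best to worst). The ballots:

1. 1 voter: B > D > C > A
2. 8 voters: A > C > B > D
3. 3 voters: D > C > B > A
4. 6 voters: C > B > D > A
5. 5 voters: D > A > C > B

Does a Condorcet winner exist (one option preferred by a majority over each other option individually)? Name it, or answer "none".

Checking pairwise contests:
D beats A 15–8.
B beats D 15–8.
A beats B 13–10.
A beats C 13–10.
Every option loses at least one head-to-head, so there is no Condorcet winner.

none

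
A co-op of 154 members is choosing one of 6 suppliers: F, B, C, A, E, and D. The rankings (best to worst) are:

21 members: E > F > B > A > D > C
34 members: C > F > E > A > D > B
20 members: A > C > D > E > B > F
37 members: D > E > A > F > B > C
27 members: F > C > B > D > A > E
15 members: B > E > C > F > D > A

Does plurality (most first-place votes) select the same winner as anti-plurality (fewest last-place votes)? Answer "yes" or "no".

yes

Plurality — first-place votes: F 27, B 15, C 34, A 20, E 21, D 37. Winner: D.
Anti-plurality — last-place votes: F 20, B 34, C 58, A 15, E 27, D 0. Winner: D.
The two methods agree.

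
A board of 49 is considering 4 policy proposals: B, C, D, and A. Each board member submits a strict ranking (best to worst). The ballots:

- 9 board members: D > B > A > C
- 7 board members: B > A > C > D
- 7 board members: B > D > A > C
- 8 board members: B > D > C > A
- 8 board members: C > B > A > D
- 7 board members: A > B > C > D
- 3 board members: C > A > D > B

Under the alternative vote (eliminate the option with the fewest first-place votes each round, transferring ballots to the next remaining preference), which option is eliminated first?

A

Round 1: B 22, C 11, D 9, A 7. Eliminate A.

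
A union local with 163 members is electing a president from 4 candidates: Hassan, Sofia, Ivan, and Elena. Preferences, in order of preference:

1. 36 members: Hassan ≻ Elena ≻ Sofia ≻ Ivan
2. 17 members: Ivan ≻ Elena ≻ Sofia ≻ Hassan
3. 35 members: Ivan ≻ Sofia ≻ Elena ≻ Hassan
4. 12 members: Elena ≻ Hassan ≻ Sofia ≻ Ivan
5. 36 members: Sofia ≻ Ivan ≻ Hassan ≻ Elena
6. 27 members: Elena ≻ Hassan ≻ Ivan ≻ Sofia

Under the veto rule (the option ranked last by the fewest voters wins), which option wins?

Sofia

Last-place votes: Hassan 52, Sofia 27, Ivan 48, Elena 36.
Sofia is ranked last by the fewest voters, so Sofia wins.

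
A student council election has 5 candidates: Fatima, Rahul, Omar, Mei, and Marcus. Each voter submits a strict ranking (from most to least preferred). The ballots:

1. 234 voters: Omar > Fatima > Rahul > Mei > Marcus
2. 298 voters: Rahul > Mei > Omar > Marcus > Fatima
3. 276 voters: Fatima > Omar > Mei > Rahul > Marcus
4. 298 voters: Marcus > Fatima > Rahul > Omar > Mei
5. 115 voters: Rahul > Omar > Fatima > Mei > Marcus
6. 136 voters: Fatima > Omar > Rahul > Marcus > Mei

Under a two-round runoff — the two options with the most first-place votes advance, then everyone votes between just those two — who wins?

Fatima

Round 1 first-place votes: Fatima 412, Rahul 413, Omar 234, Mei 0, Marcus 298.
Rahul and Fatima advance.
Runoff: Rahul is preferred to Fatima by 413 voters; Fatima by 944.
Fatima wins the runoff.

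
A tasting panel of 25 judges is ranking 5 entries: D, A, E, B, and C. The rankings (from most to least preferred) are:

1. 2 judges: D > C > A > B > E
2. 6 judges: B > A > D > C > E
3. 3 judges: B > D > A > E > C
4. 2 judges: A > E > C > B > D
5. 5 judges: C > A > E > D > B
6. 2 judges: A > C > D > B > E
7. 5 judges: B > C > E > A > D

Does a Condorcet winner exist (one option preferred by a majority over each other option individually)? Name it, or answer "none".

B

B vs D: 16–9 for B.
B vs A: 14–11 for B.
B vs E: 18–7 for B.
B vs C: 14–11 for B.
B beats every other option head-to-head.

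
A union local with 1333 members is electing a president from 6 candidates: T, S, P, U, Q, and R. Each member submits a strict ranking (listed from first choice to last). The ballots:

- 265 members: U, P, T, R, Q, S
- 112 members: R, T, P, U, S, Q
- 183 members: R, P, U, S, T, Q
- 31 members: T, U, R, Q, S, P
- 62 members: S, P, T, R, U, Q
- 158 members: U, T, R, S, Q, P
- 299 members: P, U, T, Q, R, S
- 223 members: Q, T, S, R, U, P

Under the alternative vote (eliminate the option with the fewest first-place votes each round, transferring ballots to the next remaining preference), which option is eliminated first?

T

Round 1: T 31, S 62, P 299, U 423, Q 223, R 295. Eliminate T.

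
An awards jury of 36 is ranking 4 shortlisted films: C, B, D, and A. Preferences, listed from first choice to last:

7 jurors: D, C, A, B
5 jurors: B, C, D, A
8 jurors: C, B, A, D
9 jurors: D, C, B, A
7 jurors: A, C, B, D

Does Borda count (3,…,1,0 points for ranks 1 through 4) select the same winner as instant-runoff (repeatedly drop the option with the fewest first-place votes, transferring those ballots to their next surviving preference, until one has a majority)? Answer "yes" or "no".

Borda — scores: C 80, B 47, D 53, A 36. Winner: C.
Instant-runoff — R1 C 8, B 5, D 16, A 7 (B out); R2 C 13, D 16, A 7 (A out); R3 C 20, D 16 (C winner). Winner: C.
The two methods agree.

yes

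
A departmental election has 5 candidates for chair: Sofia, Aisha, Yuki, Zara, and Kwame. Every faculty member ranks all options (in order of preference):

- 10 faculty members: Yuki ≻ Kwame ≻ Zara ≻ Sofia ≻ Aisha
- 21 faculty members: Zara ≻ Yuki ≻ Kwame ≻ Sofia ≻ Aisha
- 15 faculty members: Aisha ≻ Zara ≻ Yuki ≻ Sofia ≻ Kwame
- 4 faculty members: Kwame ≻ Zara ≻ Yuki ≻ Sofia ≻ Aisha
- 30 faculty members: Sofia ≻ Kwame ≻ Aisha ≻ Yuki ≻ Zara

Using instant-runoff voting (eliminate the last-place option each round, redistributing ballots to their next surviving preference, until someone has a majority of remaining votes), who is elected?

Zara

Round 1: Sofia 30, Aisha 15, Yuki 10, Zara 21, Kwame 4. Eliminate Kwame.
Round 2: Sofia 30, Aisha 15, Yuki 10, Zara 25. Eliminate Yuki.
Round 3: Sofia 30, Aisha 15, Zara 35. Eliminate Aisha.
Round 4: Sofia 30, Zara 50. Zara has a majority.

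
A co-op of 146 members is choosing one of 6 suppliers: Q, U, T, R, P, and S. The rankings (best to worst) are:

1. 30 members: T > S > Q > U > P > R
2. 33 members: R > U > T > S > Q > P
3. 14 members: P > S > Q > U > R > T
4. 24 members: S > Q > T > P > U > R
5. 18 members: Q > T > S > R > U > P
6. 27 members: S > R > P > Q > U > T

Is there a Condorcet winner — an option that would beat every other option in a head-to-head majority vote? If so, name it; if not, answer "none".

none

Checking pairwise contests:
S beats Q 128–18.
Q beats U 113–33.
Q beats T 83–63.
Q beats R 86–60.
Q beats P 105–41.
T beats S 81–65.
Every option loses at least one head-to-head, so there is no Condorcet winner.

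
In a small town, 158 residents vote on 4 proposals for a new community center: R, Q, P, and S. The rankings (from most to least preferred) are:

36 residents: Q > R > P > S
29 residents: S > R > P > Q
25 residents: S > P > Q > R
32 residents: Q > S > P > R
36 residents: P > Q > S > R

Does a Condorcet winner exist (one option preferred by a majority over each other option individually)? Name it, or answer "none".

none

Checking pairwise contests:
Q beats R 129–29.
P beats Q 90–68.
S beats P 86–72.
Q beats S 104–54.
Every option loses at least one head-to-head, so there is no Condorcet winner.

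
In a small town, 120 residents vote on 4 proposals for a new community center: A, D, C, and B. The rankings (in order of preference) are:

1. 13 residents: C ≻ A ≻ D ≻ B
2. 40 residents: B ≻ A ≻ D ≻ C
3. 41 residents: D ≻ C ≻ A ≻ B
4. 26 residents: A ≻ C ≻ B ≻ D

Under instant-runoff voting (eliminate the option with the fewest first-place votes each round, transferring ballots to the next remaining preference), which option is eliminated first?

Round 1: A 26, D 41, C 13, B 40. Eliminate C.

C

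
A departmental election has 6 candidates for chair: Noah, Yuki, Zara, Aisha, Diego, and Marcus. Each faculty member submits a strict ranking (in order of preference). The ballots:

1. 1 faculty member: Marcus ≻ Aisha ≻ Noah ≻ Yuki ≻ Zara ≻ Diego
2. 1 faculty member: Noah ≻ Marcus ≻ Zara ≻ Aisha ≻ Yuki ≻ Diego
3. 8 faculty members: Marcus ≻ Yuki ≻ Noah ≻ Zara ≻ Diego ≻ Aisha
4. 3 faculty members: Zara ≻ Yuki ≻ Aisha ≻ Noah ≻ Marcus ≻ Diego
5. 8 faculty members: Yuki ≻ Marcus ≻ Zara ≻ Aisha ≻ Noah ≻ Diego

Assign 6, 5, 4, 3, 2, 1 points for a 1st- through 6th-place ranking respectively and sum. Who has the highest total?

Noah: 1·4 + 1·6 + 8·4 + 3·3 + 8·2 = 67
Yuki: 1·3 + 1·2 + 8·5 + 3·5 + 8·6 = 108
Zara: 1·2 + 1·4 + 8·3 + 3·6 + 8·4 = 80
Aisha: 1·5 + 1·3 + 8·1 + 3·4 + 8·3 = 52
Diego: 1·1 + 1·1 + 8·2 + 3·1 + 8·1 = 29
Marcus: 1·6 + 1·5 + 8·6 + 3·2 + 8·5 = 105
Yuki has the highest Borda score (108).

Yuki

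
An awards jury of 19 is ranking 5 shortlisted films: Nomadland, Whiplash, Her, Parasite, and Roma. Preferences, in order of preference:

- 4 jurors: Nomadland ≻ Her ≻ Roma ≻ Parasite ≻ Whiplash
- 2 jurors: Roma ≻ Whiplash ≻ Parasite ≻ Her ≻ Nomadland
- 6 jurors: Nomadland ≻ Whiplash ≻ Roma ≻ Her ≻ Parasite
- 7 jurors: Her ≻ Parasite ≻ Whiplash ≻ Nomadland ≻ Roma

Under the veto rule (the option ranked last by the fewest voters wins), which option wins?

Her

Last-place votes: Nomadland 2, Whiplash 4, Her 0, Parasite 6, Roma 7.
Her is ranked last by the fewest voters, so Her wins.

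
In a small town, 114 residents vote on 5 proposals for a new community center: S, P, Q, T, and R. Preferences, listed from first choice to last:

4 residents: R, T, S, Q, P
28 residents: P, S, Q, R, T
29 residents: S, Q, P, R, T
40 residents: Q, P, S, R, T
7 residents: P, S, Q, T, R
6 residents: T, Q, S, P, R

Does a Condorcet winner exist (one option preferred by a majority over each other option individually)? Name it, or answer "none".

Checking pairwise contests:
P beats S 75–39.
Q beats P 79–35.
S beats Q 68–46.
S beats T 104–10.
S beats R 110–4.
Every option loses at least one head-to-head, so there is no Condorcet winner.

none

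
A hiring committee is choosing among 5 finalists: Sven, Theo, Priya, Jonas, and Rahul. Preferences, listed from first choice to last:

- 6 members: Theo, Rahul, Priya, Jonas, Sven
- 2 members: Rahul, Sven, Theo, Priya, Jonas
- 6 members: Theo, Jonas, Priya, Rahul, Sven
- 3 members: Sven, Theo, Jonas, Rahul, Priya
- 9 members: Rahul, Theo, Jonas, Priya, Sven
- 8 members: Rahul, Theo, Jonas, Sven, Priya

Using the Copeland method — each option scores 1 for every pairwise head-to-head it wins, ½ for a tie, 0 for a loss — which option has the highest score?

Rahul

Sven: loses to Theo, Priya, Jonas, and Rahul → score 0.
Theo: beats Sven, Priya, and Jonas; loses to Rahul → score 3.
Priya: beats Sven; loses to Theo, Jonas, and Rahul → score 1.
Jonas: beats Sven and Priya; loses to Theo and Rahul → score 2.
Rahul: beats Sven, Theo, Priya, and Jonas → score 4.
Rahul has the best pairwise record.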